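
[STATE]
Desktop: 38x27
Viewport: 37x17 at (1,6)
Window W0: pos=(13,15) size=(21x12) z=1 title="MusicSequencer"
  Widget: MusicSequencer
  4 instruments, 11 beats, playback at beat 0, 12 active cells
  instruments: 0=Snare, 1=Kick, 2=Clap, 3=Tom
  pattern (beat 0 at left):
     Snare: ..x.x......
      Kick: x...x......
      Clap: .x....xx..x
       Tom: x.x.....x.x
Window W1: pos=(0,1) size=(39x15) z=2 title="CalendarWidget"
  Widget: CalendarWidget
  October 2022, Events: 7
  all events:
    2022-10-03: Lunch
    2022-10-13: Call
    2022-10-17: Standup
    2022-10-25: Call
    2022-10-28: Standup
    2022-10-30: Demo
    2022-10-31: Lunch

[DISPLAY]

                1  2                 
 3*  4  5  6  7  8  9                
10 11 12 13* 14 15 16                
17* 18 19 20 21 22 23                
24 25* 26 27 28* 29 30*              
31*                                  
                                     
                                     
                                     
━━━━━━━━━━━━━━━━━━━━━━━━━━━━━━━━━━━━━
            ┃ MusicSequencer    ┃    
            ┠───────────────────┨    
            ┃      ▼1234567890  ┃    
            ┃ Snare··█·█······  ┃    
            ┃  Kick█···█······  ┃    
            ┃  Clap·█····██··█  ┃    
            ┃   Tom█·█·····█·█  ┃    


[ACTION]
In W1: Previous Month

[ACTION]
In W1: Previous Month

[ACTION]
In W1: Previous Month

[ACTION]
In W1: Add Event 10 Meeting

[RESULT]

             1  2  3                 
 4  5  6  7  8  9 10*                
11 12 13 14 15 16 17                 
18 19 20 21 22 23 24                 
25 26 27 28 29 30 31                 
                                     
                                     
                                     
                                     
━━━━━━━━━━━━━━━━━━━━━━━━━━━━━━━━━━━━━
            ┃ MusicSequencer    ┃    
            ┠───────────────────┨    
            ┃      ▼1234567890  ┃    
            ┃ Snare··█·█······  ┃    
            ┃  Kick█···█······  ┃    
            ┃  Clap·█····██··█  ┃    
            ┃   Tom█·█·····█·█  ┃    


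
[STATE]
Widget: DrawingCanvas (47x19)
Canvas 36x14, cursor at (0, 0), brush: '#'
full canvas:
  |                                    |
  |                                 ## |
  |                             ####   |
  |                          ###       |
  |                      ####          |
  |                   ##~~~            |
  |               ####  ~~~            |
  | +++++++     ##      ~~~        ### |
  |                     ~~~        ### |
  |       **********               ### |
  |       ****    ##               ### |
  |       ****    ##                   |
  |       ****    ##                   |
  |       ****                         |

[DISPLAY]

+                                              
                                 ##            
                             ####              
                          ###                  
                      ####                     
                   ##~~~                       
               ####  ~~~                       
 +++++++     ##      ~~~        ###            
                     ~~~        ###            
       **********               ###            
       ****    ##               ###            
       ****    ##                              
       ****    ##                              
       ****                                    
                                               
                                               
                                               
                                               
                                               


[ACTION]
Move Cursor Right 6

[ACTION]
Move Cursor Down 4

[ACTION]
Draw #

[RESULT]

                                               
                                 ##            
                             ####              
                          ###                  
      #               ####                     
                   ##~~~                       
               ####  ~~~                       
 +++++++     ##      ~~~        ###            
                     ~~~        ###            
       **********               ###            
       ****    ##               ###            
       ****    ##                              
       ****    ##                              
       ****                                    
                                               
                                               
                                               
                                               
                                               


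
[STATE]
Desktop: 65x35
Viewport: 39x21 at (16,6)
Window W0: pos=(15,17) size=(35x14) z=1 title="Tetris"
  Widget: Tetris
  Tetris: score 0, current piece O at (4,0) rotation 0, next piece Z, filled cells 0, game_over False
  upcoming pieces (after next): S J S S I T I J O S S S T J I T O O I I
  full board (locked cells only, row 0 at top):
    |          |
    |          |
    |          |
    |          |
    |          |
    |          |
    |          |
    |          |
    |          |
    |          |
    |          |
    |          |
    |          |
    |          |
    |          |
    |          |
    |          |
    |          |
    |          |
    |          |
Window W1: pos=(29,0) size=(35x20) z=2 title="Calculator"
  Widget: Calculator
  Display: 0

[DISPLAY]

             ┃├───┼───┼───┼───┤        
             ┃│ 4 │ 5 │ 6 │ × │        
             ┃├───┼───┼───┼───┤        
             ┃│ 1 │ 2 │ 3 │ - │        
             ┃├───┼───┼───┼───┤        
             ┃│ 0 │ . │ = │ + │        
             ┃├───┼───┼───┼───┤        
             ┃│ C │ MC│ MR│ M+│        
             ┃└───┴───┴───┴───┘        
             ┃                         
             ┃                         
━━━━━━━━━━━━━┃                         
 Tetris      ┃                         
─────────────┗━━━━━━━━━━━━━━━━━━━━━━━━━
          │Next:                 ┃     
          │▓▓                    ┃     
          │ ▓▓                   ┃     
          │                      ┃     
          │                      ┃     
          │                      ┃     
          │Score:                ┃     


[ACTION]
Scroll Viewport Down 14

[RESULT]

             ┃└───┴───┴───┴───┘        
             ┃                         
             ┃                         
━━━━━━━━━━━━━┃                         
 Tetris      ┃                         
─────────────┗━━━━━━━━━━━━━━━━━━━━━━━━━
          │Next:                 ┃     
          │▓▓                    ┃     
          │ ▓▓                   ┃     
          │                      ┃     
          │                      ┃     
          │                      ┃     
          │Score:                ┃     
          │0                     ┃     
          │                      ┃     
          │                      ┃     
━━━━━━━━━━━━━━━━━━━━━━━━━━━━━━━━━┛     
                                       
                                       
                                       
                                       


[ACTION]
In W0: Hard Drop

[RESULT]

             ┃└───┴───┴───┴───┘        
             ┃                         
             ┃                         
━━━━━━━━━━━━━┃                         
 Tetris      ┃                         
─────────────┗━━━━━━━━━━━━━━━━━━━━━━━━━
          │Next:                 ┃     
          │ ░░                   ┃     
          │░░                    ┃     
          │                      ┃     
          │                      ┃     
          │                      ┃     
          │Score:                ┃     
          │0                     ┃     
    ▓▓    │                      ┃     
    ▓▓    │                      ┃     
━━━━━━━━━━━━━━━━━━━━━━━━━━━━━━━━━┛     
                                       
                                       
                                       
                                       


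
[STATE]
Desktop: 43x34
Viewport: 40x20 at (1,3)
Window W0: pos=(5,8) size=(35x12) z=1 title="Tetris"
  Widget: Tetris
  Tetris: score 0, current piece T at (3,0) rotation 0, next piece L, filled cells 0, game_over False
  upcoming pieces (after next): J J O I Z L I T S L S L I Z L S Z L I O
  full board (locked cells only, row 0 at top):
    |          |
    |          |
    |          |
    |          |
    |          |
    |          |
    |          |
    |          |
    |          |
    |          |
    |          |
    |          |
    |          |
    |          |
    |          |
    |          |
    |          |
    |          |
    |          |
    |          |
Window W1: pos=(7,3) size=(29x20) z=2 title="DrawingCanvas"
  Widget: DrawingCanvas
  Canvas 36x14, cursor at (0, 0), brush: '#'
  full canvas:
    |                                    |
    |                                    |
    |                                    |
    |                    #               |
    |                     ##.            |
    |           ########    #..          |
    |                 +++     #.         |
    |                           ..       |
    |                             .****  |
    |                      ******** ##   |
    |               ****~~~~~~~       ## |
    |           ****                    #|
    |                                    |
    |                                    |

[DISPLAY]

      ┏━━━━━━━━━━━━━━━━━━━━━━━━━━━┓     
      ┃ DrawingCanvas             ┃     
      ┠───────────────────────────┨     
      ┃+                          ┃     
      ┃                           ┃     
    ┏━┃                           ┃━━━┓ 
    ┃ ┃                    #      ┃   ┃ 
    ┠─┃                     ##.   ┃───┨ 
    ┃ ┃           ########    #.. ┃   ┃ 
    ┃ ┃                 +++     #.┃   ┃ 
    ┃ ┃                           ┃   ┃ 
    ┃ ┃                           ┃   ┃ 
    ┃ ┃                      *****┃   ┃ 
    ┃ ┃               ****~~~~~~~ ┃   ┃ 
    ┃ ┃           ****            ┃   ┃ 
    ┃ ┃                           ┃   ┃ 
    ┗━┃                           ┃━━━┛ 
      ┃                           ┃     
      ┃                           ┃     
      ┗━━━━━━━━━━━━━━━━━━━━━━━━━━━┛     


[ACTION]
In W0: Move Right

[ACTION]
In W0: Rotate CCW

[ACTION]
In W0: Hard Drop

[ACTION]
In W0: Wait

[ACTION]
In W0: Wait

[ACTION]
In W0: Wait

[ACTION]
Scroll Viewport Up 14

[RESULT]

                                        
                                        
                                        
      ┏━━━━━━━━━━━━━━━━━━━━━━━━━━━┓     
      ┃ DrawingCanvas             ┃     
      ┠───────────────────────────┨     
      ┃+                          ┃     
      ┃                           ┃     
    ┏━┃                           ┃━━━┓ 
    ┃ ┃                    #      ┃   ┃ 
    ┠─┃                     ##.   ┃───┨ 
    ┃ ┃           ########    #.. ┃   ┃ 
    ┃ ┃                 +++     #.┃   ┃ 
    ┃ ┃                           ┃   ┃ 
    ┃ ┃                           ┃   ┃ 
    ┃ ┃                      *****┃   ┃ 
    ┃ ┃               ****~~~~~~~ ┃   ┃ 
    ┃ ┃           ****            ┃   ┃ 
    ┃ ┃                           ┃   ┃ 
    ┗━┃                           ┃━━━┛ 


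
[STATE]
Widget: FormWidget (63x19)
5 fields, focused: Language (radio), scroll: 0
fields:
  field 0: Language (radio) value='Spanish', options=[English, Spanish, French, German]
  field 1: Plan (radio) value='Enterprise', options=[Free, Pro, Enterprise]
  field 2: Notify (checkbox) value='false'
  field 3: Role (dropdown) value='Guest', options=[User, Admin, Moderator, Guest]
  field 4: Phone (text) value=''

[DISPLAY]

> Language:   ( ) English  (●) Spanish  ( ) French  ( ) German 
  Plan:       ( ) Free  ( ) Pro  (●) Enterprise                
  Notify:     [ ]                                              
  Role:       [Guest                                         ▼]
  Phone:      [                                               ]
                                                               
                                                               
                                                               
                                                               
                                                               
                                                               
                                                               
                                                               
                                                               
                                                               
                                                               
                                                               
                                                               
                                                               


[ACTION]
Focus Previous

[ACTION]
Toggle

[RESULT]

  Language:   ( ) English  (●) Spanish  ( ) French  ( ) German 
  Plan:       ( ) Free  ( ) Pro  (●) Enterprise                
  Notify:     [ ]                                              
  Role:       [Guest                                         ▼]
> Phone:      [                                               ]
                                                               
                                                               
                                                               
                                                               
                                                               
                                                               
                                                               
                                                               
                                                               
                                                               
                                                               
                                                               
                                                               
                                                               


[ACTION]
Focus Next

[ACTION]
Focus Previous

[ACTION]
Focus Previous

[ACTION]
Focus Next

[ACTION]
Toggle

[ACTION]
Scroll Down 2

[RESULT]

  Notify:     [ ]                                              
  Role:       [Guest                                         ▼]
> Phone:      [                                               ]
                                                               
                                                               
                                                               
                                                               
                                                               
                                                               
                                                               
                                                               
                                                               
                                                               
                                                               
                                                               
                                                               
                                                               
                                                               
                                                               


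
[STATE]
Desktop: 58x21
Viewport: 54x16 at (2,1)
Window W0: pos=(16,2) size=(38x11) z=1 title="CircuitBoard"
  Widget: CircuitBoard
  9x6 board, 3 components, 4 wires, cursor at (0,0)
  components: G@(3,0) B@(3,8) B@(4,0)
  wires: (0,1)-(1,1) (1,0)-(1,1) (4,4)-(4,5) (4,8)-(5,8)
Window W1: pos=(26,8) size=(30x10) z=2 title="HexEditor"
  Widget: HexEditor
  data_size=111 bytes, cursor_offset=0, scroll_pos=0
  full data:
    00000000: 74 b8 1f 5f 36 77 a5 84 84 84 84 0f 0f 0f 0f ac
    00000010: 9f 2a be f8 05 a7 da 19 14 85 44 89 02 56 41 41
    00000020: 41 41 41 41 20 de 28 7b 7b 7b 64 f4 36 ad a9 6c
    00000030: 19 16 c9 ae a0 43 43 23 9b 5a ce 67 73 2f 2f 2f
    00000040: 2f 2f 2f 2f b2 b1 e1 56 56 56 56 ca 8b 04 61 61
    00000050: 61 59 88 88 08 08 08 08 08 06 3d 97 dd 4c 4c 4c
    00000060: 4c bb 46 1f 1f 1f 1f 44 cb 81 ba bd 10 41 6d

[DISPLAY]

                                                      
              ┏━━━━━━━━━━━━━━━━━━━━━━━━━━━━━━━━━━━━┓  
              ┃ CircuitBoard                       ┃  
              ┠────────────────────────────────────┨  
              ┃   0 1 2 3 4 5 6 7 8                ┃  
              ┃0  [.]  ·                           ┃  
              ┃        │                           ┃  
              ┃1   · ─ ·┏━━━━━━━━━━━━━━━━━━━━━━━━━━━━┓
              ┃         ┃ HexEditor                  ┃
              ┃2        ┠────────────────────────────┨
              ┃         ┃00000000  74 b8 1f 5f 36 77 ┃
              ┗━━━━━━━━━┃00000010  9f 2a be f8 05 a7 ┃
                        ┃00000020  41 41 41 41 20 de ┃
                        ┃00000030  19 16 c9 ae a0 43 ┃
                        ┃00000040  2f 2f 2f 2f b2 b1 ┃
                        ┃00000050  61 59 88 88 08 08 ┃


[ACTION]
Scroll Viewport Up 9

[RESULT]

                                                      
                                                      
              ┏━━━━━━━━━━━━━━━━━━━━━━━━━━━━━━━━━━━━┓  
              ┃ CircuitBoard                       ┃  
              ┠────────────────────────────────────┨  
              ┃   0 1 2 3 4 5 6 7 8                ┃  
              ┃0  [.]  ·                           ┃  
              ┃        │                           ┃  
              ┃1   · ─ ·┏━━━━━━━━━━━━━━━━━━━━━━━━━━━━┓
              ┃         ┃ HexEditor                  ┃
              ┃2        ┠────────────────────────────┨
              ┃         ┃00000000  74 b8 1f 5f 36 77 ┃
              ┗━━━━━━━━━┃00000010  9f 2a be f8 05 a7 ┃
                        ┃00000020  41 41 41 41 20 de ┃
                        ┃00000030  19 16 c9 ae a0 43 ┃
                        ┃00000040  2f 2f 2f 2f b2 b1 ┃


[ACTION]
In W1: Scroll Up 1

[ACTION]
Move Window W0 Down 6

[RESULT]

                                                      
                                                      
                                                      
                                                      
                                                      
                                                      
                                                      
                                                      
              ┏━━━━━━━━━┏━━━━━━━━━━━━━━━━━━━━━━━━━━━━┓
              ┃ CircuitB┃ HexEditor                  ┃
              ┠─────────┠────────────────────────────┨
              ┃   0 1 2 ┃00000000  74 b8 1f 5f 36 77 ┃
              ┃0  [.]  ·┃00000010  9f 2a be f8 05 a7 ┃
              ┃        │┃00000020  41 41 41 41 20 de ┃
              ┃1   · ─ ·┃00000030  19 16 c9 ae a0 43 ┃
              ┃         ┃00000040  2f 2f 2f 2f b2 b1 ┃


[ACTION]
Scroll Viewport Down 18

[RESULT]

                                                      
                                                      
                                                      
              ┏━━━━━━━━━┏━━━━━━━━━━━━━━━━━━━━━━━━━━━━┓
              ┃ CircuitB┃ HexEditor                  ┃
              ┠─────────┠────────────────────────────┨
              ┃   0 1 2 ┃00000000  74 b8 1f 5f 36 77 ┃
              ┃0  [.]  ·┃00000010  9f 2a be f8 05 a7 ┃
              ┃        │┃00000020  41 41 41 41 20 de ┃
              ┃1   · ─ ·┃00000030  19 16 c9 ae a0 43 ┃
              ┃         ┃00000040  2f 2f 2f 2f b2 b1 ┃
              ┃2        ┃00000050  61 59 88 88 08 08 ┃
              ┃         ┗━━━━━━━━━━━━━━━━━━━━━━━━━━━━┛
              ┗━━━━━━━━━━━━━━━━━━━━━━━━━━━━━━━━━━━━┛  
                                                      
                                                      


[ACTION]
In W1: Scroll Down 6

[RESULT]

                                                      
                                                      
                                                      
              ┏━━━━━━━━━┏━━━━━━━━━━━━━━━━━━━━━━━━━━━━┓
              ┃ CircuitB┃ HexEditor                  ┃
              ┠─────────┠────────────────────────────┨
              ┃   0 1 2 ┃00000060  4c bb 46 1f 1f 1f ┃
              ┃0  [.]  ·┃                            ┃
              ┃        │┃                            ┃
              ┃1   · ─ ·┃                            ┃
              ┃         ┃                            ┃
              ┃2        ┃                            ┃
              ┃         ┗━━━━━━━━━━━━━━━━━━━━━━━━━━━━┛
              ┗━━━━━━━━━━━━━━━━━━━━━━━━━━━━━━━━━━━━┛  
                                                      
                                                      


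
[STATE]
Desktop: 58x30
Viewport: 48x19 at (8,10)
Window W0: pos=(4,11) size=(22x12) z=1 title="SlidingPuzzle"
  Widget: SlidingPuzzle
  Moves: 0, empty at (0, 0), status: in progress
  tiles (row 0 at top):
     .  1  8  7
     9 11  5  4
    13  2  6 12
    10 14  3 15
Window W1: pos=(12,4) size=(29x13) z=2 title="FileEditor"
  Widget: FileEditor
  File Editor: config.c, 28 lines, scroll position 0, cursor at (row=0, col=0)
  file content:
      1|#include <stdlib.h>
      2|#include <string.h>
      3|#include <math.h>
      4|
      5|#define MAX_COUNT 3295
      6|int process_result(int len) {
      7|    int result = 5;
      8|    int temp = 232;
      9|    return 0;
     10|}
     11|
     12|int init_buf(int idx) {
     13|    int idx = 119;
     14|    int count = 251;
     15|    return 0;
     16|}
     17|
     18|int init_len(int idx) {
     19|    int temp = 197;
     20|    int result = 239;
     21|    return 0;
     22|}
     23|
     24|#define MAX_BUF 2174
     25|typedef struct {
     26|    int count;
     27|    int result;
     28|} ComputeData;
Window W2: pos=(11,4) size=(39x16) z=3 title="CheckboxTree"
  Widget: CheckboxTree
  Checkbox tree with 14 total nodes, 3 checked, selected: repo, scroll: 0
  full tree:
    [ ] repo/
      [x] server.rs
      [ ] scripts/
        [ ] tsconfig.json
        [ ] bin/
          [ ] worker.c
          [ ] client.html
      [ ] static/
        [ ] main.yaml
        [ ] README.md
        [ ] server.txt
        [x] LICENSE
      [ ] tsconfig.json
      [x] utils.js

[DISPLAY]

   ┃     [ ] tsconfig.json               ┃      
━━━┃     [ ] bin/                        ┃      
idi┃       [ ] worker.c                  ┃      
───┃       [ ] client.html               ┃      
──┬┃   [-] static/                       ┃      
  │┃     [ ] main.yaml                   ┃      
──┼┃     [ ] README.md                   ┃      
9 │┃     [ ] server.txt                  ┃      
──┼┃     [x] LICENSE                     ┃      
3 │┗━━━━━━━━━━━━━━━━━━━━━━━━━━━━━━━━━━━━━┛      
──┼────┼────┼────┃                              
0 │ 14 │  3 │ 15 ┃                              
━━━━━━━━━━━━━━━━━┛                              
                                                
                                                
                                                
                                                
                                                
                                                


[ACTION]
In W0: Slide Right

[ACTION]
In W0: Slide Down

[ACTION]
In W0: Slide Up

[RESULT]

   ┃     [ ] tsconfig.json               ┃      
━━━┃     [ ] bin/                        ┃      
idi┃       [ ] worker.c                  ┃      
───┃       [ ] client.html               ┃      
──┬┃   [-] static/                       ┃      
9 │┃     [ ] main.yaml                   ┃      
──┼┃     [ ] README.md                   ┃      
  │┃     [ ] server.txt                  ┃      
──┼┃     [x] LICENSE                     ┃      
3 │┗━━━━━━━━━━━━━━━━━━━━━━━━━━━━━━━━━━━━━┛      
──┼────┼────┼────┃                              
0 │ 14 │  3 │ 15 ┃                              
━━━━━━━━━━━━━━━━━┛                              
                                                
                                                
                                                
                                                
                                                
                                                


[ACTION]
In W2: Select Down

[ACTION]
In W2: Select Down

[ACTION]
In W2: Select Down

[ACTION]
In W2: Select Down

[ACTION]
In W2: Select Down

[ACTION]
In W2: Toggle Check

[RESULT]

   ┃     [ ] tsconfig.json               ┃      
━━━┃     [-] bin/                        ┃      
idi┃>      [x] worker.c                  ┃      
───┃       [ ] client.html               ┃      
──┬┃   [-] static/                       ┃      
9 │┃     [ ] main.yaml                   ┃      
──┼┃     [ ] README.md                   ┃      
  │┃     [ ] server.txt                  ┃      
──┼┃     [x] LICENSE                     ┃      
3 │┗━━━━━━━━━━━━━━━━━━━━━━━━━━━━━━━━━━━━━┛      
──┼────┼────┼────┃                              
0 │ 14 │  3 │ 15 ┃                              
━━━━━━━━━━━━━━━━━┛                              
                                                
                                                
                                                
                                                
                                                
                                                


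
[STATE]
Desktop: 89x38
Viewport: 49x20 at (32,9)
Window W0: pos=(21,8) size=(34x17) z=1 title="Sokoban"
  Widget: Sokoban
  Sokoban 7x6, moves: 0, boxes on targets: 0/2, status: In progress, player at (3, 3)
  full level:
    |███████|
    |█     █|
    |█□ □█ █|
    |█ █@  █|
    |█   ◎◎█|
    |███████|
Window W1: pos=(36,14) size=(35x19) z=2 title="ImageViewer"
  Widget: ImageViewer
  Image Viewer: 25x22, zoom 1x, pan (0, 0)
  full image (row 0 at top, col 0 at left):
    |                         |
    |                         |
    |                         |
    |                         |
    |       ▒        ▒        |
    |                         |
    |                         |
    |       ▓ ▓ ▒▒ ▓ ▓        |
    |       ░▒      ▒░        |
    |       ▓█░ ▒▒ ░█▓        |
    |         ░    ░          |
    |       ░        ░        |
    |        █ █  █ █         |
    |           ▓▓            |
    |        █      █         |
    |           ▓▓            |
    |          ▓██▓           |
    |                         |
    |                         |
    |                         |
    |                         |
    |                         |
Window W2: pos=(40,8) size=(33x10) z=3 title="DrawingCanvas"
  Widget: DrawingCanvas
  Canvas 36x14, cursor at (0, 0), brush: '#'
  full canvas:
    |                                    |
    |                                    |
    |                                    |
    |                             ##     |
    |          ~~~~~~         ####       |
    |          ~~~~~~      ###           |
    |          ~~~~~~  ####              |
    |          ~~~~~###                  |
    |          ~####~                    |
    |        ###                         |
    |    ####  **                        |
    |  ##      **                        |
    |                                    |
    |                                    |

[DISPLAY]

        ┃ DrawingCanvas                 ┃        
────────┠───────────────────────────────┨        
        ┃+                              ┃        
        ┃                               ┃        
        ┃                               ┃        
    ┏━━━┃                             ##┃        
    ┃ Im┃          ~~~~~~         ####  ┃        
    ┠───┃          ~~~~~~      ###      ┃        
0/2 ┃   ┗━━━━━━━━━━━━━━━━━━━━━━━━━━━━━━━┛        
    ┃                                 ┃          
    ┃                                 ┃          
    ┃                                 ┃          
    ┃       ▒        ▒                ┃          
    ┃                                 ┃          
    ┃                                 ┃          
━━━━┃       ▓ ▓ ▒▒ ▓ ▓                ┃          
    ┃       ░▒      ▒░                ┃          
    ┃       ▓█░ ▒▒ ░█▓                ┃          
    ┃         ░    ░                  ┃          
    ┃       ░        ░                ┃          


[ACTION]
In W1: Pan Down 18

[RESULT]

        ┃ DrawingCanvas                 ┃        
────────┠───────────────────────────────┨        
        ┃+                              ┃        
        ┃                               ┃        
        ┃                               ┃        
    ┏━━━┃                             ##┃        
    ┃ Im┃          ~~~~~~         ####  ┃        
    ┠───┃          ~~~~~~      ###      ┃        
0/2 ┃   ┗━━━━━━━━━━━━━━━━━━━━━━━━━━━━━━━┛        
    ┃                                 ┃          
    ┃                                 ┃          
    ┃                                 ┃          
    ┃                                 ┃          
    ┃                                 ┃          
    ┃                                 ┃          
━━━━┃                                 ┃          
    ┃                                 ┃          
    ┃                                 ┃          
    ┃                                 ┃          
    ┃                                 ┃          


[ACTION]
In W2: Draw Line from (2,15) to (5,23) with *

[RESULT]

        ┃ DrawingCanvas                 ┃        
────────┠───────────────────────────────┨        
        ┃+                              ┃        
        ┃                               ┃        
        ┃               **              ┃        
    ┏━━━┃                 ***         ##┃        
    ┃ Im┃          ~~~~~~    **   ####  ┃        
    ┠───┃          ~~~~~~      **#      ┃        
0/2 ┃   ┗━━━━━━━━━━━━━━━━━━━━━━━━━━━━━━━┛        
    ┃                                 ┃          
    ┃                                 ┃          
    ┃                                 ┃          
    ┃                                 ┃          
    ┃                                 ┃          
    ┃                                 ┃          
━━━━┃                                 ┃          
    ┃                                 ┃          
    ┃                                 ┃          
    ┃                                 ┃          
    ┃                                 ┃          


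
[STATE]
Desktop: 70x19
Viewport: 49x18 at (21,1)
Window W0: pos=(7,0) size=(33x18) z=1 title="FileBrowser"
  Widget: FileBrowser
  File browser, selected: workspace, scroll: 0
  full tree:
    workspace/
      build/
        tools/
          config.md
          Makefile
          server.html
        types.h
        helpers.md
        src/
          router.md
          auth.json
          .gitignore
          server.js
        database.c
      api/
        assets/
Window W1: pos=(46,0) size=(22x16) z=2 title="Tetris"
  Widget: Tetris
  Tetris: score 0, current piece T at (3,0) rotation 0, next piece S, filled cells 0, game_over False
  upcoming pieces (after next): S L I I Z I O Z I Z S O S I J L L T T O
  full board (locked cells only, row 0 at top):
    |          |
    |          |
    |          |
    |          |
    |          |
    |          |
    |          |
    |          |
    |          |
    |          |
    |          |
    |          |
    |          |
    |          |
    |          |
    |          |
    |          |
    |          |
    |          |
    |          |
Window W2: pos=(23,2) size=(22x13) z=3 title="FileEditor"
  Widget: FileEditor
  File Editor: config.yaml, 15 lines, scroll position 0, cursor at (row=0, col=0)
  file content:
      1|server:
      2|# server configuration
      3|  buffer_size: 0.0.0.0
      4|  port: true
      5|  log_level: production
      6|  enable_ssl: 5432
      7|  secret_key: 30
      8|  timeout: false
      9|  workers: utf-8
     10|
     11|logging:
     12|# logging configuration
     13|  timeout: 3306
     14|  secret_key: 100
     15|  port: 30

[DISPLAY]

                  ┃      ┃ Tetris             ┃  
──┏━━━━━━━━━━━━━━━━━━━━┓ ┠────────────────────┨  
ce┃ FileEditor         ┃ ┃          │Next:    ┃  
/ ┠────────────────────┨ ┃          │ ░░      ┃  
  ┃█erver:            ▲┃ ┃          │░░       ┃  
  ┃# server configurat█┃ ┃          │         ┃  
  ┃  buffer_size: 0.0.░┃ ┃          │         ┃  
  ┃  port: true       ░┃ ┃          │         ┃  
  ┃  log_level: produc░┃ ┃          │Score:   ┃  
  ┃  enable_ssl: 5432 ░┃ ┃          │0        ┃  
  ┃  secret_key: 30   ░┃ ┃          │         ┃  
  ┃  timeout: false   ░┃ ┃          │         ┃  
  ┃  workers: utf-8   ▼┃ ┃          │         ┃  
  ┗━━━━━━━━━━━━━━━━━━━━┛ ┃          │         ┃  
                  ┃      ┗━━━━━━━━━━━━━━━━━━━━┛  
                  ┃                              
━━━━━━━━━━━━━━━━━━┛                              
                                                 


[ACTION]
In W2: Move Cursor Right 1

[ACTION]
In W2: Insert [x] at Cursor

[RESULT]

                  ┃      ┃ Tetris             ┃  
──┏━━━━━━━━━━━━━━━━━━━━┓ ┠────────────────────┨  
ce┃ FileEditor         ┃ ┃          │Next:    ┃  
/ ┠────────────────────┨ ┃          │ ░░      ┃  
  ┃sx█rver:           ▲┃ ┃          │░░       ┃  
  ┃# server configurat█┃ ┃          │         ┃  
  ┃  buffer_size: 0.0.░┃ ┃          │         ┃  
  ┃  port: true       ░┃ ┃          │         ┃  
  ┃  log_level: produc░┃ ┃          │Score:   ┃  
  ┃  enable_ssl: 5432 ░┃ ┃          │0        ┃  
  ┃  secret_key: 30   ░┃ ┃          │         ┃  
  ┃  timeout: false   ░┃ ┃          │         ┃  
  ┃  workers: utf-8   ▼┃ ┃          │         ┃  
  ┗━━━━━━━━━━━━━━━━━━━━┛ ┃          │         ┃  
                  ┃      ┗━━━━━━━━━━━━━━━━━━━━┛  
                  ┃                              
━━━━━━━━━━━━━━━━━━┛                              
                                                 


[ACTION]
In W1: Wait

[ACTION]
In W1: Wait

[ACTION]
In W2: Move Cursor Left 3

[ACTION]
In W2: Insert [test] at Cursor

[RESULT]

                  ┃      ┃ Tetris             ┃  
──┏━━━━━━━━━━━━━━━━━━━━┓ ┠────────────────────┨  
ce┃ FileEditor         ┃ ┃          │Next:    ┃  
/ ┠────────────────────┨ ┃          │ ░░      ┃  
  ┃test█xerver:       ▲┃ ┃          │░░       ┃  
  ┃# server configurat█┃ ┃          │         ┃  
  ┃  buffer_size: 0.0.░┃ ┃          │         ┃  
  ┃  port: true       ░┃ ┃          │         ┃  
  ┃  log_level: produc░┃ ┃          │Score:   ┃  
  ┃  enable_ssl: 5432 ░┃ ┃          │0        ┃  
  ┃  secret_key: 30   ░┃ ┃          │         ┃  
  ┃  timeout: false   ░┃ ┃          │         ┃  
  ┃  workers: utf-8   ▼┃ ┃          │         ┃  
  ┗━━━━━━━━━━━━━━━━━━━━┛ ┃          │         ┃  
                  ┃      ┗━━━━━━━━━━━━━━━━━━━━┛  
                  ┃                              
━━━━━━━━━━━━━━━━━━┛                              
                                                 
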